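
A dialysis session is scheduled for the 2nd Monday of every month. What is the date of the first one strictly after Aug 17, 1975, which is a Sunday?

Aug 1975 starts on a Friday; its first Monday is the 4th, so the 2nd Monday is the 11th — Aug 11, 1975.
That is not after Aug 17, 1975, so look at Sep 1975.
Sep 1975 starts on a Monday; its first Monday is the 1st, so the 2nd Monday is the 8th — Sep 8, 1975.

Sep 8, 1975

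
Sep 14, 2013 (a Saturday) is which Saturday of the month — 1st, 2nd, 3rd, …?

Day 14 falls in week ⌈14/7⌉ of the month.
Days 1–7 hold the 1st Saturday, 8–14 the 2nd, 15–21 the 3rd, 22–28 the 4th, 29–31 the 5th.
14 is in the range for the 2nd.

2nd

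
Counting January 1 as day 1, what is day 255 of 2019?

12 September 2019

January has 31 days (255 − 31 = 224 remain).
February has 28 days (224 − 28 = 196 remain).
March has 31 days (196 − 31 = 165 remain).
April has 30 days (165 − 30 = 135 remain).
May has 31 days (135 − 31 = 104 remain).
June has 30 days (104 − 30 = 74 remain).
July has 31 days (74 − 31 = 43 remain).
August has 31 days (43 − 31 = 12 remain).
12 into September → September 12.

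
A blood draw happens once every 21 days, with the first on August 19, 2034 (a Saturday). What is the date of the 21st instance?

The 21st occurrence is 20 intervals after the first: 20 × 21 = 420 days after August 19, 2034.
August has 31 days — 12 days to the end of August leaves 408.
From end of August to end of 2034 is 122 days (286 left).
January has 31 days (255 left).
February has 28 days (227 left).
March has 31 days (196 left).
April has 30 days (166 left).
May has 31 days (135 left).
June has 30 days (105 left).
July has 31 days (74 left).
August has 31 days (43 left).
September has 30 days (13 left).
13 days into October → October 13, 2035.

October 13, 2035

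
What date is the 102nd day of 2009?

Jan has 31 days (102 − 31 = 71 remain).
Feb has 28 days (71 − 28 = 43 remain).
Mar has 31 days (43 − 31 = 12 remain).
12 into Apr → Apr 12.

Apr 12, 2009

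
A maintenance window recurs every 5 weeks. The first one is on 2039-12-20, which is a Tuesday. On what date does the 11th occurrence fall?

The 11th occurrence is 10 intervals after the first: 10 × 35 = 350 days after 2039-12-20.
December has 31 days — 11 days to the end of December leaves 339.
January has 31 days (308 left).
February has 29 days (279 left).
March has 31 days (248 left).
April has 30 days (218 left).
May has 31 days (187 left).
June has 30 days (157 left).
July has 31 days (126 left).
August has 31 days (95 left).
September has 30 days (65 left).
October has 31 days (34 left).
November has 30 days (4 left).
4 days into December → 2040-12-04.

2040-12-04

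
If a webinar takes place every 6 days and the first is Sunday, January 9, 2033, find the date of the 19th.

April 27, 2033

The 19th occurrence is 18 intervals after the first: 18 × 6 = 108 days after January 9, 2033.
January has 31 days — 22 days to the end of January leaves 86.
February has 28 days (58 left).
March has 31 days (27 left).
27 days into April → April 27, 2033.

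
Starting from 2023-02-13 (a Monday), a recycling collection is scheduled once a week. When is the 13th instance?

The 13th occurrence is 12 intervals after the first: 12 × 7 = 84 days after 2023-02-13.
February has 28 days — 15 days to the end of February leaves 69.
March has 31 days (38 left).
April has 30 days (8 left).
8 days into May → 2023-05-08.

2023-05-08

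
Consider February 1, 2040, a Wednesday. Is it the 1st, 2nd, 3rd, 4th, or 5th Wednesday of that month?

Day 1 falls in week ⌈1/7⌉ of the month.
Days 1–7 hold the 1st Wednesday, 8–14 the 2nd, 15–21 the 3rd, 22–28 the 4th, 29–31 the 5th.
1 is in the range for the 1st.

1st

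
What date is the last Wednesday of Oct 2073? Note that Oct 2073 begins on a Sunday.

Oct 25, 2073

Oct 2073 begins on a Sunday, so the first Wednesday is Oct 4 (3 days later).
Oct 2073 has 31 days. Adding weeks: 4, 11, 18, 25 — the last one ≤ 31 is the 25th.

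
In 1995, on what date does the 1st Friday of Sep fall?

The first Friday of Sep 1995 is Sep 1.

Sep 1, 1995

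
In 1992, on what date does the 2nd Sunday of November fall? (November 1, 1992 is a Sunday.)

November 1992 begins on a Sunday, so the first Sunday is November 1.
The 2nd Sunday is 1 weeks later: 1 + 7 = 8.

8 November 1992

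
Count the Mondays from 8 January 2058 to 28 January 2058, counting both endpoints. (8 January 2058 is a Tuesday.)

8 January 2058 is a Tuesday; the first Monday on or after it is 14 January 2058 (6 days later).
From 14 January 2058 to 28 January 2058 is 28 − 14 = 14 days.
14 ÷ 7 = 2 full weeks with remainder 0, so 2 more Mondays after the first → 3.

3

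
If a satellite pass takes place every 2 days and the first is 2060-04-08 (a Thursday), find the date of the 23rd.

The 23rd occurrence is 22 intervals after the first: 22 × 2 = 44 days after 2060-04-08.
April has 30 days — 22 days to the end of April leaves 22.
22 days into May → 2060-05-22.

2060-05-22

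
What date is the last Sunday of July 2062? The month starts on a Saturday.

30 July 2062

July 2062 begins on a Saturday, so the first Sunday is July 2 (1 day later).
July 2062 has 31 days. Adding weeks: 2, 9, 16, 23, 30 — the last one ≤ 31 is the 30th.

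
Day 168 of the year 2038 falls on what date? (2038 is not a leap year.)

June 17, 2038

January has 31 days (168 − 31 = 137 remain).
February has 28 days (137 − 28 = 109 remain).
March has 31 days (109 − 31 = 78 remain).
April has 30 days (78 − 30 = 48 remain).
May has 31 days (48 − 31 = 17 remain).
17 into June → June 17.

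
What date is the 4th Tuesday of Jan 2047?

The first Tuesday of Jan 2047 is Jan 1.
The 4th Tuesday is 3 weeks later: 1 + 21 = 22.

Jan 22, 2047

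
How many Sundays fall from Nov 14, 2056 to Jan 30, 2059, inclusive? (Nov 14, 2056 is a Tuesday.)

115

Nov 14, 2056 is a Tuesday; the first Sunday on or after it is Nov 19, 2056 (5 days later).
From Nov 19, 2056 to Jan 30, 2059: 42 + 365 + 365 + 30 = 802 days (rest of 2056, 2057, 2058, to Jan 30, 2059 in 2059).
802 ÷ 7 = 114 full weeks with remainder 4, so 114 more Sundays after the first → 115.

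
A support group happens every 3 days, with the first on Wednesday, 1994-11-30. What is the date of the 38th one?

The 38th occurrence is 37 intervals after the first: 37 × 3 = 111 days after 1994-11-30.
November has 30 days — 0 days to the end of November leaves 111.
December has 31 days (80 left).
January has 31 days (49 left).
February has 28 days (21 left).
21 days into March → 1995-03-21.

1995-03-21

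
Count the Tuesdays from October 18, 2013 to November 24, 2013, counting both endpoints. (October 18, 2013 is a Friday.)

5

October 18, 2013 is a Friday; the first Tuesday on or after it is October 22, 2013 (4 days later).
From October 22, 2013 to November 24, 2013: 9 + 24 = 33 days (rest of October, November).
33 ÷ 7 = 4 full weeks with remainder 5, so 4 more Tuesdays after the first → 5.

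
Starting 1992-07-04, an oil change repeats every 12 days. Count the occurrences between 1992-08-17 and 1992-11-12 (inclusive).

7

Occurrences land 12·i days after 1992-07-04 for i = 0, 1, 2, …
1992-08-17 is 44 days after the start; 44 ÷ 12 = 3 remainder 8; since the remainder is 8, round up to i = 4. First occurrence in the window: #5 on 1992-08-21 (4×12 = 48 days in).
1992-11-12 is 131 days after the start; 131 ÷ 12 = 10 remainder 11. Last occurrence in the window: #11 on 1992-11-01.
Occurrences #5 through #11: 7 in total.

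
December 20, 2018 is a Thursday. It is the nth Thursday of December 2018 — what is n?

3rd

Day 20 falls in week ⌈20/7⌉ of the month.
Days 1–7 hold the 1st Thursday, 8–14 the 2nd, 15–21 the 3rd, 22–28 the 4th, 29–31 the 5th.
20 is in the range for the 3rd.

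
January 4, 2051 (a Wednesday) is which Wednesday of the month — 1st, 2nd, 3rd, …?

1st

Day 4 falls in week ⌈4/7⌉ of the month.
Days 1–7 hold the 1st Wednesday, 8–14 the 2nd, 15–21 the 3rd, 22–28 the 4th, 29–31 the 5th.
4 is in the range for the 1st.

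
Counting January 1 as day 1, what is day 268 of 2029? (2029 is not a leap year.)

January has 31 days (268 − 31 = 237 remain).
February has 28 days (237 − 28 = 209 remain).
March has 31 days (209 − 31 = 178 remain).
April has 30 days (178 − 30 = 148 remain).
May has 31 days (148 − 31 = 117 remain).
June has 30 days (117 − 30 = 87 remain).
July has 31 days (87 − 31 = 56 remain).
August has 31 days (56 − 31 = 25 remain).
25 into September → September 25.

2029-09-25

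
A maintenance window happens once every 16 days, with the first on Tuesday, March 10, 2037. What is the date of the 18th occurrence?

The 18th occurrence is 17 intervals after the first: 17 × 16 = 272 days after March 10, 2037.
March has 31 days — 21 days to the end of March leaves 251.
April has 30 days (221 left).
May has 31 days (190 left).
June has 30 days (160 left).
July has 31 days (129 left).
August has 31 days (98 left).
September has 30 days (68 left).
October has 31 days (37 left).
November has 30 days (7 left).
7 days into December → December 7, 2037.

December 7, 2037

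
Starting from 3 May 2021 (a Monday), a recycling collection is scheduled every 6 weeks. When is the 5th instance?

18 October 2021

The 5th occurrence is 4 intervals after the first: 4 × 42 = 168 days after 3 May 2021.
May has 31 days — 28 days to the end of May leaves 140.
June has 30 days (110 left).
July has 31 days (79 left).
August has 31 days (48 left).
September has 30 days (18 left).
18 days into October → 18 October 2021.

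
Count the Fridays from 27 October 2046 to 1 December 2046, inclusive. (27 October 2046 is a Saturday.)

5

27 October 2046 is a Saturday; the first Friday on or after it is 2 November 2046 (6 days later).
From 2 November 2046 to 1 December 2046: 28 + 1 = 29 days (rest of November, December).
29 ÷ 7 = 4 full weeks with remainder 1, so 4 more Fridays after the first → 5.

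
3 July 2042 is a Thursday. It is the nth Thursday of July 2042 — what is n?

Day 3 falls in week ⌈3/7⌉ of the month.
Days 1–7 hold the 1st Thursday, 8–14 the 2nd, 15–21 the 3rd, 22–28 the 4th, 29–31 the 5th.
3 is in the range for the 1st.

1st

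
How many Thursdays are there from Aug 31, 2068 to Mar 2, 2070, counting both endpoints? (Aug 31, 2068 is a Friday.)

78

Aug 31, 2068 is a Friday; the first Thursday on or after it is Sep 6, 2068 (6 days later).
From Sep 6, 2068 to Mar 2, 2070: 116 + 365 + 61 = 542 days (rest of 2068, 2069, to Mar 2, 2070 in 2070).
542 ÷ 7 = 77 full weeks with remainder 3, so 77 more Thursdays after the first → 78.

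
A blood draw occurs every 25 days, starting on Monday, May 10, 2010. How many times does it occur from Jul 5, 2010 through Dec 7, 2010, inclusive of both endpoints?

6

Occurrences land 25·i days after May 10, 2010 for i = 0, 1, 2, …
Jul 5, 2010 is 56 days after the start; 56 ÷ 25 = 2 remainder 6; since the remainder is 6, round up to i = 3. First occurrence in the window: #4 on Jul 24, 2010 (3×25 = 75 days in).
Dec 7, 2010 is 211 days after the start; 211 ÷ 25 = 8 remainder 11. Last occurrence in the window: #9 on Nov 26, 2010.
Occurrences #4 through #9: 6 in total.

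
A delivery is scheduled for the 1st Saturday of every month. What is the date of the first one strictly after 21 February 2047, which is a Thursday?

February 2047 starts on a Friday, so its 1st Saturday is 2 February 2047 (1 day in).
That is not after 21 February 2047, so look at March 2047.
March 2047 starts on a Friday, so its 1st Saturday is 2 March 2047 (1 day in).

2 March 2047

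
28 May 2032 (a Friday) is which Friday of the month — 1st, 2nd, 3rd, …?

4th

Day 28 falls in week ⌈28/7⌉ of the month.
Days 1–7 hold the 1st Friday, 8–14 the 2nd, 15–21 the 3rd, 22–28 the 4th, 29–31 the 5th.
28 is in the range for the 4th.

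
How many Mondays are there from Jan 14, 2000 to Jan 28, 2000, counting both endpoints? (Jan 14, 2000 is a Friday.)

2

Jan 14, 2000 is a Friday; the first Monday on or after it is Jan 17, 2000 (3 days later).
From Jan 17, 2000 to Jan 28, 2000 is 28 − 17 = 11 days.
11 ÷ 7 = 1 full weeks with remainder 4, so 1 more Mondays after the first → 2.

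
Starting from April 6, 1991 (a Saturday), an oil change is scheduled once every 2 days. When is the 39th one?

June 21, 1991

The 39th occurrence is 38 intervals after the first: 38 × 2 = 76 days after April 6, 1991.
April has 30 days — 24 days to the end of April leaves 52.
May has 31 days (21 left).
21 days into June → June 21, 1991.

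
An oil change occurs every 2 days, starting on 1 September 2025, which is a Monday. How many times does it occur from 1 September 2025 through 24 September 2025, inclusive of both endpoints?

Occurrences land 2·i days after 1 September 2025 for i = 0, 1, 2, …
The window opens on the start date, so the first occurrence inside is #1 on 1 September 2025.
24 September 2025 is 23 days after the start; 23 ÷ 2 = 11 remainder 1. Last occurrence in the window: #12 on 23 September 2025.
Occurrences #1 through #12: 12 in total.

12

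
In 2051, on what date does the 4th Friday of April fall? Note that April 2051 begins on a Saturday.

2051-04-28

April 2051 begins on a Saturday, so the first Friday is April 7 (6 days later).
The 4th Friday is 3 weeks later: 7 + 21 = 28.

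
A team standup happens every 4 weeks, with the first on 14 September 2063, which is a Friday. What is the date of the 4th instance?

The 4th occurrence is 3 intervals after the first: 3 × 28 = 84 days after 14 September 2063.
September has 30 days — 16 days to the end of September leaves 68.
October has 31 days (37 left).
November has 30 days (7 left).
7 days into December → 7 December 2063.

7 December 2063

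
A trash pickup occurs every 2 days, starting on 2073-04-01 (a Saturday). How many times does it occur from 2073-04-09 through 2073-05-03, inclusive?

Occurrences land 2·i days after 2073-04-01 for i = 0, 1, 2, …
2073-04-09 is 8 days after the start; 8 ÷ 2 = 4 remainder 0. First occurrence in the window: #5 on 2073-04-09 (4×2 = 8 days in).
2073-05-03 is 32 days after the start; 32 ÷ 2 = 16 remainder 0. Last occurrence in the window: #17 on 2073-05-03.
Occurrences #5 through #17: 13 in total.

13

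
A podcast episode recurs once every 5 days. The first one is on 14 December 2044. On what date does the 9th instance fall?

The 9th occurrence is 8 intervals after the first: 8 × 5 = 40 days after 14 December 2044.
December has 31 days — 17 days to the end of December leaves 23.
23 days into January → 23 January 2045.

23 January 2045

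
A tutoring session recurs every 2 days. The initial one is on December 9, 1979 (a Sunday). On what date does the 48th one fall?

The 48th occurrence is 47 intervals after the first: 47 × 2 = 94 days after December 9, 1979.
December has 31 days — 22 days to the end of December leaves 72.
January has 31 days (41 left).
February has 29 days (12 left).
12 days into March → March 12, 1980.

March 12, 1980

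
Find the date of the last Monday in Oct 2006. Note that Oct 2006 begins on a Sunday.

Oct 30, 2006

Oct 2006 begins on a Sunday, so the first Monday is Oct 2 (1 day later).
Oct 2006 has 31 days. Adding weeks: 2, 9, 16, 23, 30 — the last one ≤ 31 is the 30th.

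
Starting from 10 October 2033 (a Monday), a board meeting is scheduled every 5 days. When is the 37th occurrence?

8 April 2034

The 37th occurrence is 36 intervals after the first: 36 × 5 = 180 days after 10 October 2033.
October has 31 days — 21 days to the end of October leaves 159.
November has 30 days (129 left).
December has 31 days (98 left).
January has 31 days (67 left).
February has 28 days (39 left).
March has 31 days (8 left).
8 days into April → 8 April 2034.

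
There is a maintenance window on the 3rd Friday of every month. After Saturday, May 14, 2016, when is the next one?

May 20, 2016

May 2016 starts on a Sunday; its first Friday is the 6th, so the 3rd Friday is the 20th — May 20, 2016.
May 20, 2016 is after May 14, 2016, so that is the next one.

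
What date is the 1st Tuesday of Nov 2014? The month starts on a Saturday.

Nov 4, 2014

Nov 2014 begins on a Saturday, so the first Tuesday is Nov 4 (3 days later).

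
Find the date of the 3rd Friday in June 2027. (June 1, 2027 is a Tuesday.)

2027-06-18

June 2027 begins on a Tuesday, so the first Friday is June 4 (3 days later).
The 3rd Friday is 2 weeks later: 4 + 14 = 18.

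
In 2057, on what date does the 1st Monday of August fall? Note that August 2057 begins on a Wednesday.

6 August 2057

August 2057 begins on a Wednesday, so the first Monday is August 6 (5 days later).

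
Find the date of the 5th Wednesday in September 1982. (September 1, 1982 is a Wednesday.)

1982-09-29

September 1982 begins on a Wednesday, so the first Wednesday is September 1.
The 5th Wednesday is 4 weeks later: 1 + 28 = 29.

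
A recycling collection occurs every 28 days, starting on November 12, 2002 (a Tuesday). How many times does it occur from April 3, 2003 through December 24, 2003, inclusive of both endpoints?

9

Occurrences land 28·i days after November 12, 2002 for i = 0, 1, 2, …
April 3, 2003 is 142 days after the start; 142 ÷ 28 = 5 remainder 2; since the remainder is 2, round up to i = 6. First occurrence in the window: #7 on April 29, 2003 (6×28 = 168 days in).
December 24, 2003 is 407 days after the start; 407 ÷ 28 = 14 remainder 15. Last occurrence in the window: #15 on December 9, 2003.
Occurrences #7 through #15: 9 in total.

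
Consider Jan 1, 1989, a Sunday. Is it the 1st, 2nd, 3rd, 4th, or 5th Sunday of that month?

Day 1 falls in week ⌈1/7⌉ of the month.
Days 1–7 hold the 1st Sunday, 8–14 the 2nd, 15–21 the 3rd, 22–28 the 4th, 29–31 the 5th.
1 is in the range for the 1st.

1st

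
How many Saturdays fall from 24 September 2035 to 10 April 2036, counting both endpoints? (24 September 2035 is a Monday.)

28

24 September 2035 is a Monday; the first Saturday on or after it is 29 September 2035 (5 days later).
From 29 September 2035 to 10 April 2036: 1 + 31 + 30 + 31 + 31 + 29 + 31 + 10 = 194 days (rest of September, October, November, December, January, February, March, April).
194 ÷ 7 = 27 full weeks with remainder 5, so 27 more Saturdays after the first → 28.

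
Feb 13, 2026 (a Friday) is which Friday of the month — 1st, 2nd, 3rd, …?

2nd

Day 13 falls in week ⌈13/7⌉ of the month.
Days 1–7 hold the 1st Friday, 8–14 the 2nd, 15–21 the 3rd, 22–28 the 4th, 29–31 the 5th.
13 is in the range for the 2nd.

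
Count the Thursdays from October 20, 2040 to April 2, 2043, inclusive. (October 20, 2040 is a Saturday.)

October 20, 2040 is a Saturday; the first Thursday on or after it is October 25, 2040 (5 days later).
From October 25, 2040 to April 2, 2043: 67 + 365 + 365 + 92 = 889 days (rest of 2040, 2041, 2042, to April 2, 2043 in 2043).
889 ÷ 7 = 127 full weeks with remainder 0, so 127 more Thursdays after the first → 128.

128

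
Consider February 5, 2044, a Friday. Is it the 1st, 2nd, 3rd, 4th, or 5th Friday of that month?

Day 5 falls in week ⌈5/7⌉ of the month.
Days 1–7 hold the 1st Friday, 8–14 the 2nd, 15–21 the 3rd, 22–28 the 4th, 29–31 the 5th.
5 is in the range for the 1st.

1st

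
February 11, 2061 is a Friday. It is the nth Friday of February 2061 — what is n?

Day 11 falls in week ⌈11/7⌉ of the month.
Days 1–7 hold the 1st Friday, 8–14 the 2nd, 15–21 the 3rd, 22–28 the 4th, 29–31 the 5th.
11 is in the range for the 2nd.

2nd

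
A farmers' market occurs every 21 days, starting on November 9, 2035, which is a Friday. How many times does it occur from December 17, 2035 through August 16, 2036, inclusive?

12

Occurrences land 21·i days after November 9, 2035 for i = 0, 1, 2, …
December 17, 2035 is 38 days after the start; 38 ÷ 21 = 1 remainder 17; since the remainder is 17, round up to i = 2. First occurrence in the window: #3 on December 21, 2035 (2×21 = 42 days in).
August 16, 2036 is 281 days after the start; 281 ÷ 21 = 13 remainder 8. Last occurrence in the window: #14 on August 8, 2036.
Occurrences #3 through #14: 12 in total.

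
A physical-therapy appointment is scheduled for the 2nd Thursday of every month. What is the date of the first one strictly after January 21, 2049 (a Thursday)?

January 2049 starts on a Friday; its first Thursday is the 7th, so the 2nd Thursday is the 14th — January 14, 2049.
That is not after January 21, 2049, so look at February 2049.
February 2049 starts on a Monday; its first Thursday is the 4th, so the 2nd Thursday is the 11th — February 11, 2049.

February 11, 2049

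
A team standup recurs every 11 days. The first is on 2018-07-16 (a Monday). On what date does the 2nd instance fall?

2018-07-27

The 2nd occurrence is 1 interval after the first: 1 × 11 = 11 days after 2018-07-16.
11 days later is 2018-07-27.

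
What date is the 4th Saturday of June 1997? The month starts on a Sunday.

28 June 1997

June 1997 begins on a Sunday, so the first Saturday is June 7 (6 days later).
The 4th Saturday is 3 weeks later: 7 + 21 = 28.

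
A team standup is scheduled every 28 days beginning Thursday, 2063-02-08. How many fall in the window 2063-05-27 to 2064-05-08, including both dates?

Occurrences land 28·i days after 2063-02-08 for i = 0, 1, 2, …
2063-05-27 is 108 days after the start; 108 ÷ 28 = 3 remainder 24; since the remainder is 24, round up to i = 4. First occurrence in the window: #5 on 2063-05-31 (4×28 = 112 days in).
2064-05-08 is 455 days after the start; 455 ÷ 28 = 16 remainder 7. Last occurrence in the window: #17 on 2064-05-01.
Occurrences #5 through #17: 13 in total.

13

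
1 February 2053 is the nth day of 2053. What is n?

32

Days in months before February: 31 = 31.
Plus 1 day into February → day 32.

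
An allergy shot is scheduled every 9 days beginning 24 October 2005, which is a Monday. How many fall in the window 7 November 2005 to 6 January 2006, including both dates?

Occurrences land 9·i days after 24 October 2005 for i = 0, 1, 2, …
7 November 2005 is 14 days after the start; 14 ÷ 9 = 1 remainder 5; since the remainder is 5, round up to i = 2. First occurrence in the window: #3 on 11 November 2005 (2×9 = 18 days in).
6 January 2006 is 74 days after the start; 74 ÷ 9 = 8 remainder 2. Last occurrence in the window: #9 on 4 January 2006.
Occurrences #3 through #9: 7 in total.

7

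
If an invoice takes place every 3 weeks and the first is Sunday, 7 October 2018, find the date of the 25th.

23 February 2020

The 25th occurrence is 24 intervals after the first: 24 × 21 = 504 days after 7 October 2018.
October has 31 days — 24 days to the end of October leaves 480.
From end of October to end of 2018 is 61 days (419 left).
2019 has 365 days (54 left).
January has 31 days (23 left).
23 days into February → 23 February 2020.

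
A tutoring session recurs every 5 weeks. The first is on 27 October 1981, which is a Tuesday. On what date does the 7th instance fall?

25 May 1982

The 7th occurrence is 6 intervals after the first: 6 × 35 = 210 days after 27 October 1981.
October has 31 days — 4 days to the end of October leaves 206.
November has 30 days (176 left).
December has 31 days (145 left).
January has 31 days (114 left).
February has 28 days (86 left).
March has 31 days (55 left).
April has 30 days (25 left).
25 days into May → 25 May 1982.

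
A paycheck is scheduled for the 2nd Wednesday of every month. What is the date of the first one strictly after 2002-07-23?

2002-08-14

July 2002 starts on a Monday; its first Wednesday is the 3rd, so the 2nd Wednesday is the 10th — 2002-07-10.
That is not after 2002-07-23, so look at August 2002.
August 2002 starts on a Thursday; its first Wednesday is the 7th, so the 2nd Wednesday is the 14th — 2002-08-14.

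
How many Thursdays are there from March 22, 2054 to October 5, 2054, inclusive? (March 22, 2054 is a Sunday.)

March 22, 2054 is a Sunday; the first Thursday on or after it is March 26, 2054 (4 days later).
From March 26, 2054 to October 5, 2054: 5 + 30 + 31 + 30 + 31 + 31 + 30 + 5 = 193 days (rest of March, April, May, June, July, August, September, October).
193 ÷ 7 = 27 full weeks with remainder 4, so 27 more Thursdays after the first → 28.

28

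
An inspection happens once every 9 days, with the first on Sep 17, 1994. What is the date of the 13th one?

The 13th occurrence is 12 intervals after the first: 12 × 9 = 108 days after Sep 17, 1994.
Sep has 30 days — 13 days to the end of Sep leaves 95.
Oct has 31 days (64 left).
Nov has 30 days (34 left).
Dec has 31 days (3 left).
3 days into Jan → Jan 3, 1995.

Jan 3, 1995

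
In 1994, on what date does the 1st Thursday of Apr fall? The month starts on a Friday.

Apr 7, 1994

Apr 1994 begins on a Friday, so the first Thursday is Apr 7 (6 days later).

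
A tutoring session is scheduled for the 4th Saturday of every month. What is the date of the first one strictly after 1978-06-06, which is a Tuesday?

June 1978 starts on a Thursday; its first Saturday is the 3rd, so the 4th Saturday is the 24th — 1978-06-24.
1978-06-24 is after 1978-06-06, so that is the next one.

1978-06-24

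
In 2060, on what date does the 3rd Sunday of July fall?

July 2060 begins on a Thursday, so the first Sunday is July 4 (3 days later).
The 3rd Sunday is 2 weeks later: 4 + 14 = 18.

18 July 2060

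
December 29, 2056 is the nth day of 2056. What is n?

Days in months before December: 31 + 29 + 31 + 30 + 31 + 30 + 31 + 31 + 30 + 31 + 30 = 335.
Plus 29 days into December → day 364.

364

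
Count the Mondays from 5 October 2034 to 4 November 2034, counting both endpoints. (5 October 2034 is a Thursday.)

4

5 October 2034 is a Thursday; the first Monday on or after it is 9 October 2034 (4 days later).
From 9 October 2034 to 4 November 2034: 22 + 4 = 26 days (rest of October, November).
26 ÷ 7 = 3 full weeks with remainder 5, so 3 more Mondays after the first → 4.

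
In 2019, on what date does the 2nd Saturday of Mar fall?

Mar 9, 2019

Mar 2019 begins on a Friday, so the first Saturday is Mar 2 (1 day later).
The 2nd Saturday is 1 weeks later: 2 + 7 = 9.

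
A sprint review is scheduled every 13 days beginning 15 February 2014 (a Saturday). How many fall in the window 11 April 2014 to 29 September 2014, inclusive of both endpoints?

13

Occurrences land 13·i days after 15 February 2014 for i = 0, 1, 2, …
11 April 2014 is 55 days after the start; 55 ÷ 13 = 4 remainder 3; since the remainder is 3, round up to i = 5. First occurrence in the window: #6 on 21 April 2014 (5×13 = 65 days in).
29 September 2014 is 226 days after the start; 226 ÷ 13 = 17 remainder 5. Last occurrence in the window: #18 on 24 September 2014.
Occurrences #6 through #18: 13 in total.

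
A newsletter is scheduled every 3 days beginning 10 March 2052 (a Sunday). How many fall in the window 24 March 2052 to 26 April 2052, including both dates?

Occurrences land 3·i days after 10 March 2052 for i = 0, 1, 2, …
24 March 2052 is 14 days after the start; 14 ÷ 3 = 4 remainder 2; since the remainder is 2, round up to i = 5. First occurrence in the window: #6 on 25 March 2052 (5×3 = 15 days in).
26 April 2052 is 47 days after the start; 47 ÷ 3 = 15 remainder 2. Last occurrence in the window: #16 on 24 April 2052.
Occurrences #6 through #16: 11 in total.

11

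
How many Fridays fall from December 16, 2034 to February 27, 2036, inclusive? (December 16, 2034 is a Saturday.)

December 16, 2034 is a Saturday; the first Friday on or after it is December 22, 2034 (6 days later).
From December 22, 2034 to February 27, 2036: 9 + 365 + 58 = 432 days (rest of 2034, 2035, to February 27, 2036 in 2036).
432 ÷ 7 = 61 full weeks with remainder 5, so 61 more Fridays after the first → 62.

62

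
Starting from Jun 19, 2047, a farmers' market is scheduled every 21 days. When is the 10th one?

The 10th occurrence is 9 intervals after the first: 9 × 21 = 189 days after Jun 19, 2047.
Jun has 30 days — 11 days to the end of Jun leaves 178.
Jul has 31 days (147 left).
Aug has 31 days (116 left).
Sep has 30 days (86 left).
Oct has 31 days (55 left).
Nov has 30 days (25 left).
25 days into Dec → Dec 25, 2047.

Dec 25, 2047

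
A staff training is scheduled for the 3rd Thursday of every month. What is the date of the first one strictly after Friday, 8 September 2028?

September 2028 starts on a Friday; its first Thursday is the 7th, so the 3rd Thursday is the 21st — 21 September 2028.
21 September 2028 is after 8 September 2028, so that is the next one.

21 September 2028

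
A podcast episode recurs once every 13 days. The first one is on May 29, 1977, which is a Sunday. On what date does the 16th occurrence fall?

The 16th occurrence is 15 intervals after the first: 15 × 13 = 195 days after May 29, 1977.
May has 31 days — 2 days to the end of May leaves 193.
June has 30 days (163 left).
July has 31 days (132 left).
August has 31 days (101 left).
September has 30 days (71 left).
October has 31 days (40 left).
November has 30 days (10 left).
10 days into December → December 10, 1977.

December 10, 1977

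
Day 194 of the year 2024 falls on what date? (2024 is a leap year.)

July 12, 2024

January has 31 days (194 − 31 = 163 remain).
February has 29 days (163 − 29 = 134 remain).
March has 31 days (134 − 31 = 103 remain).
April has 30 days (103 − 30 = 73 remain).
May has 31 days (73 − 31 = 42 remain).
June has 30 days (42 − 30 = 12 remain).
12 into July → July 12.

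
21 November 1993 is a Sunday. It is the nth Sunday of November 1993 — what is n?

3rd

Day 21 falls in week ⌈21/7⌉ of the month.
Days 1–7 hold the 1st Sunday, 8–14 the 2nd, 15–21 the 3rd, 22–28 the 4th, 29–31 the 5th.
21 is in the range for the 3rd.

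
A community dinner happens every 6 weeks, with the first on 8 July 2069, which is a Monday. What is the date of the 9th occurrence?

The 9th occurrence is 8 intervals after the first: 8 × 42 = 336 days after 8 July 2069.
July has 31 days — 23 days to the end of July leaves 313.
August has 31 days (282 left).
September has 30 days (252 left).
October has 31 days (221 left).
November has 30 days (191 left).
December has 31 days (160 left).
January has 31 days (129 left).
February has 28 days (101 left).
March has 31 days (70 left).
April has 30 days (40 left).
May has 31 days (9 left).
9 days into June → 9 June 2070.

9 June 2070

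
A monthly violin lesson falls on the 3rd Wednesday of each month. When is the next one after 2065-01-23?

2065-02-18

January 2065 starts on a Thursday; its first Wednesday is the 7th, so the 3rd Wednesday is the 21st — 2065-01-21.
That is not after 2065-01-23, so look at February 2065.
February 2065 starts on a Sunday; its first Wednesday is the 4th, so the 3rd Wednesday is the 18th — 2065-02-18.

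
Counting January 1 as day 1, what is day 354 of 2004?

Jan has 31 days (354 − 31 = 323 remain).
Feb has 29 days (323 − 29 = 294 remain).
Mar has 31 days (294 − 31 = 263 remain).
Apr has 30 days (263 − 30 = 233 remain).
May has 31 days (233 − 31 = 202 remain).
Jun has 30 days (202 − 30 = 172 remain).
Jul has 31 days (172 − 31 = 141 remain).
Aug has 31 days (141 − 31 = 110 remain).
Sep has 30 days (110 − 30 = 80 remain).
Oct has 31 days (80 − 31 = 49 remain).
Nov has 30 days (49 − 30 = 19 remain).
19 into Dec → Dec 19.

Dec 19, 2004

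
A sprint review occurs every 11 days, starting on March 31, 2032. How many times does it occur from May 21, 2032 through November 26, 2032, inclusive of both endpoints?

Occurrences land 11·i days after March 31, 2032 for i = 0, 1, 2, …
May 21, 2032 is 51 days after the start; 51 ÷ 11 = 4 remainder 7; since the remainder is 7, round up to i = 5. First occurrence in the window: #6 on May 25, 2032 (5×11 = 55 days in).
November 26, 2032 is 240 days after the start; 240 ÷ 11 = 21 remainder 9. Last occurrence in the window: #22 on November 17, 2032.
Occurrences #6 through #22: 17 in total.

17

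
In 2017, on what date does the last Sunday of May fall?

The first Sunday of May 2017 is May 7.
May 2017 has 31 days. Adding weeks: 7, 14, 21, 28 — the last one ≤ 31 is the 28th.

2017-05-28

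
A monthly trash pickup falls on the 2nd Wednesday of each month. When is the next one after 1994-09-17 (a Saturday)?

1994-10-12

September 1994 starts on a Thursday; its first Wednesday is the 7th, so the 2nd Wednesday is the 14th — 1994-09-14.
That is not after 1994-09-17, so look at October 1994.
October 1994 starts on a Saturday; its first Wednesday is the 5th, so the 2nd Wednesday is the 12th — 1994-10-12.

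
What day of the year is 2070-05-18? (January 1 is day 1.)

138

Days in months before May: 31 + 28 + 31 + 30 = 120.
Plus 18 days into May → day 138.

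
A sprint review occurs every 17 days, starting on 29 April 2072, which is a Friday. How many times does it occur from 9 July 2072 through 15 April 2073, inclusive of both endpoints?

Occurrences land 17·i days after 29 April 2072 for i = 0, 1, 2, …
9 July 2072 is 71 days after the start; 71 ÷ 17 = 4 remainder 3; since the remainder is 3, round up to i = 5. First occurrence in the window: #6 on 23 July 2072 (5×17 = 85 days in).
15 April 2073 is 351 days after the start; 351 ÷ 17 = 20 remainder 11. Last occurrence in the window: #21 on 4 April 2073.
Occurrences #6 through #21: 16 in total.

16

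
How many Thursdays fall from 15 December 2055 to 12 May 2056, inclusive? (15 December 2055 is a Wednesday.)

22

15 December 2055 is a Wednesday; the first Thursday on or after it is 16 December 2055 (1 day later).
From 16 December 2055 to 12 May 2056: 15 + 31 + 29 + 31 + 30 + 12 = 148 days (rest of December, January, February, March, April, May).
148 ÷ 7 = 21 full weeks with remainder 1, so 21 more Thursdays after the first → 22.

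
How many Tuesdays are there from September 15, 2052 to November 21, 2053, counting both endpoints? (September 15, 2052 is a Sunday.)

62

September 15, 2052 is a Sunday; the first Tuesday on or after it is September 17, 2052 (2 days later).
From September 17, 2052 to November 21, 2053: 105 + 325 = 430 days (rest of 2052, to November 21, 2053 in 2053).
430 ÷ 7 = 61 full weeks with remainder 3, so 61 more Tuesdays after the first → 62.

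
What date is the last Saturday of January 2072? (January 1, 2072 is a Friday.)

January 30, 2072

January 2072 begins on a Friday, so the first Saturday is January 2 (1 day later).
January 2072 has 31 days. Adding weeks: 2, 9, 16, 23, 30 — the last one ≤ 31 is the 30th.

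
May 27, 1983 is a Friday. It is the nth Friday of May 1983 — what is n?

Day 27 falls in week ⌈27/7⌉ of the month.
Days 1–7 hold the 1st Friday, 8–14 the 2nd, 15–21 the 3rd, 22–28 the 4th, 29–31 the 5th.
27 is in the range for the 4th.

4th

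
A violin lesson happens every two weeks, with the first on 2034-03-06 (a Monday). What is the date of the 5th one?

2034-05-01

The 5th occurrence is 4 intervals after the first: 4 × 14 = 56 days after 2034-03-06.
March has 31 days — 25 days to the end of March leaves 31.
April has 30 days (1 left).
1 day into May → 2034-05-01.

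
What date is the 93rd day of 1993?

3 April 1993

January has 31 days (93 − 31 = 62 remain).
February has 28 days (62 − 28 = 34 remain).
March has 31 days (34 − 31 = 3 remain).
3 into April → April 3.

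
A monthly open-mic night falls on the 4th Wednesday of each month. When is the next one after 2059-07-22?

2059-07-23

July 2059 starts on a Tuesday; its first Wednesday is the 2nd, so the 4th Wednesday is the 23rd — 2059-07-23.
2059-07-23 is after 2059-07-22, so that is the next one.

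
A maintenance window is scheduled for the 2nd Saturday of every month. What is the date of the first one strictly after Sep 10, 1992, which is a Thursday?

Sep 1992 starts on a Tuesday; its first Saturday is the 5th, so the 2nd Saturday is the 12th — Sep 12, 1992.
Sep 12, 1992 is after Sep 10, 1992, so that is the next one.

Sep 12, 1992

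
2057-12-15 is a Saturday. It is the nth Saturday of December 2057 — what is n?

3rd

Day 15 falls in week ⌈15/7⌉ of the month.
Days 1–7 hold the 1st Saturday, 8–14 the 2nd, 15–21 the 3rd, 22–28 the 4th, 29–31 the 5th.
15 is in the range for the 3rd.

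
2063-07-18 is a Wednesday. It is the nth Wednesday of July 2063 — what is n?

3rd

Day 18 falls in week ⌈18/7⌉ of the month.
Days 1–7 hold the 1st Wednesday, 8–14 the 2nd, 15–21 the 3rd, 22–28 the 4th, 29–31 the 5th.
18 is in the range for the 3rd.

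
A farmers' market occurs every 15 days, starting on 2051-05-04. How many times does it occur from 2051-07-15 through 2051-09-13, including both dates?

Occurrences land 15·i days after 2051-05-04 for i = 0, 1, 2, …
2051-07-15 is 72 days after the start; 72 ÷ 15 = 4 remainder 12; since the remainder is 12, round up to i = 5. First occurrence in the window: #6 on 2051-07-18 (5×15 = 75 days in).
2051-09-13 is 132 days after the start; 132 ÷ 15 = 8 remainder 12. Last occurrence in the window: #9 on 2051-09-01.
Occurrences #6 through #9: 4 in total.

4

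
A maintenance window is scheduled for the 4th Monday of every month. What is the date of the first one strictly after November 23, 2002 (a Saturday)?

November 2002 starts on a Friday; its first Monday is the 4th, so the 4th Monday is the 25th — November 25, 2002.
November 25, 2002 is after November 23, 2002, so that is the next one.

November 25, 2002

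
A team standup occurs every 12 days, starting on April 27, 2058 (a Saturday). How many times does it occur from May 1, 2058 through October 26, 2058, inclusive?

Occurrences land 12·i days after April 27, 2058 for i = 0, 1, 2, …
May 1, 2058 is 4 days after the start; 4 ÷ 12 = 0 remainder 4; since the remainder is 4, round up to i = 1. First occurrence in the window: #2 on May 9, 2058 (1×12 = 12 days in).
October 26, 2058 is 182 days after the start; 182 ÷ 12 = 15 remainder 2. Last occurrence in the window: #16 on October 24, 2058.
Occurrences #2 through #16: 15 in total.

15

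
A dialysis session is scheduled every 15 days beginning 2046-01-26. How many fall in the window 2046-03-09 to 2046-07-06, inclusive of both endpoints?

8

Occurrences land 15·i days after 2046-01-26 for i = 0, 1, 2, …
2046-03-09 is 42 days after the start; 42 ÷ 15 = 2 remainder 12; since the remainder is 12, round up to i = 3. First occurrence in the window: #4 on 2046-03-12 (3×15 = 45 days in).
2046-07-06 is 161 days after the start; 161 ÷ 15 = 10 remainder 11. Last occurrence in the window: #11 on 2046-06-25.
Occurrences #4 through #11: 8 in total.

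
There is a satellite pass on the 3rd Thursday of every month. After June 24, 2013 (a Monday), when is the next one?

June 2013 starts on a Saturday; its first Thursday is the 6th, so the 3rd Thursday is the 20th — June 20, 2013.
That is not after June 24, 2013, so look at July 2013.
July 2013 starts on a Monday; its first Thursday is the 4th, so the 3rd Thursday is the 18th — July 18, 2013.

July 18, 2013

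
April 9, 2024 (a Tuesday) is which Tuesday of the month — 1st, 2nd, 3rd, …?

2nd

Day 9 falls in week ⌈9/7⌉ of the month.
Days 1–7 hold the 1st Tuesday, 8–14 the 2nd, 15–21 the 3rd, 22–28 the 4th, 29–31 the 5th.
9 is in the range for the 2nd.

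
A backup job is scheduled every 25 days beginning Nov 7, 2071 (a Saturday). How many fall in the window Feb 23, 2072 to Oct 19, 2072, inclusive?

9

Occurrences land 25·i days after Nov 7, 2071 for i = 0, 1, 2, …
Feb 23, 2072 is 108 days after the start; 108 ÷ 25 = 4 remainder 8; since the remainder is 8, round up to i = 5. First occurrence in the window: #6 on Mar 11, 2072 (5×25 = 125 days in).
Oct 19, 2072 is 347 days after the start; 347 ÷ 25 = 13 remainder 22. Last occurrence in the window: #14 on Sep 27, 2072.
Occurrences #6 through #14: 9 in total.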